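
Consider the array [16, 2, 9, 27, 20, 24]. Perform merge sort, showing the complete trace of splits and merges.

Merge sort trace:

Split: [16, 2, 9, 27, 20, 24] -> [16, 2, 9] and [27, 20, 24]
  Split: [16, 2, 9] -> [16] and [2, 9]
    Split: [2, 9] -> [2] and [9]
    Merge: [2] + [9] -> [2, 9]
  Merge: [16] + [2, 9] -> [2, 9, 16]
  Split: [27, 20, 24] -> [27] and [20, 24]
    Split: [20, 24] -> [20] and [24]
    Merge: [20] + [24] -> [20, 24]
  Merge: [27] + [20, 24] -> [20, 24, 27]
Merge: [2, 9, 16] + [20, 24, 27] -> [2, 9, 16, 20, 24, 27]

Final sorted array: [2, 9, 16, 20, 24, 27]

The merge sort proceeds by recursively splitting the array and merging sorted halves.
After all merges, the sorted array is [2, 9, 16, 20, 24, 27].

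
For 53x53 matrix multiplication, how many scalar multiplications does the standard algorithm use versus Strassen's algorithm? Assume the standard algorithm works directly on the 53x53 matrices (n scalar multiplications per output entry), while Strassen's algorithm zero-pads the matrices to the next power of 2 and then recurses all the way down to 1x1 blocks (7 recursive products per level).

Matrix multiplication for 53x53 matrices:

Strassen's algorithm requires power-of-2 dimensions. Pad 53x53 to 64x64 (next power of 2).

Standard algorithm: 53^3 = 148877 multiplications
Strassen's algorithm: 7^(log2(64)) = 7^6 = 117649 multiplications
Savings: 148877 - 117649 = 31228 multiplications

Standard: 148877 multiplications (53^3). Strassen: 117649 multiplications (7^6, after padding to 64x64). Strassen reduces 8 recursive multiplications to 7 at each level.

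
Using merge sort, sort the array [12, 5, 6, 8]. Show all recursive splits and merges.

Merge sort trace:

Split: [12, 5, 6, 8] -> [12, 5] and [6, 8]
  Split: [12, 5] -> [12] and [5]
  Merge: [12] + [5] -> [5, 12]
  Split: [6, 8] -> [6] and [8]
  Merge: [6] + [8] -> [6, 8]
Merge: [5, 12] + [6, 8] -> [5, 6, 8, 12]

Final sorted array: [5, 6, 8, 12]

The merge sort proceeds by recursively splitting the array and merging sorted halves.
After all merges, the sorted array is [5, 6, 8, 12].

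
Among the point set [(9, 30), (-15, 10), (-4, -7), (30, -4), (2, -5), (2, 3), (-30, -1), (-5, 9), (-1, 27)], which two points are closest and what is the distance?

Computing all pairwise distances among 9 points:

d((9, 30), (-15, 10)) = 31.241
d((9, 30), (-4, -7)) = 39.2173
d((9, 30), (30, -4)) = 39.9625
d((9, 30), (2, -5)) = 35.6931
d((9, 30), (2, 3)) = 27.8927
d((9, 30), (-30, -1)) = 49.8197
d((9, 30), (-5, 9)) = 25.2389
d((9, 30), (-1, 27)) = 10.4403
d((-15, 10), (-4, -7)) = 20.2485
d((-15, 10), (30, -4)) = 47.1275
d((-15, 10), (2, -5)) = 22.6716
d((-15, 10), (2, 3)) = 18.3848
d((-15, 10), (-30, -1)) = 18.6011
d((-15, 10), (-5, 9)) = 10.0499
d((-15, 10), (-1, 27)) = 22.0227
d((-4, -7), (30, -4)) = 34.1321
d((-4, -7), (2, -5)) = 6.3246 <-- minimum
d((-4, -7), (2, 3)) = 11.6619
d((-4, -7), (-30, -1)) = 26.6833
d((-4, -7), (-5, 9)) = 16.0312
d((-4, -7), (-1, 27)) = 34.1321
d((30, -4), (2, -5)) = 28.0179
d((30, -4), (2, 3)) = 28.8617
d((30, -4), (-30, -1)) = 60.075
d((30, -4), (-5, 9)) = 37.3363
d((30, -4), (-1, 27)) = 43.8406
d((2, -5), (2, 3)) = 8.0
d((2, -5), (-30, -1)) = 32.249
d((2, -5), (-5, 9)) = 15.6525
d((2, -5), (-1, 27)) = 32.1403
d((2, 3), (-30, -1)) = 32.249
d((2, 3), (-5, 9)) = 9.2195
d((2, 3), (-1, 27)) = 24.1868
d((-30, -1), (-5, 9)) = 26.9258
d((-30, -1), (-1, 27)) = 40.3113
d((-5, 9), (-1, 27)) = 18.4391

Closest pair: (-4, -7) and (2, -5) with distance 6.3246

The closest pair is (-4, -7) and (2, -5) with Euclidean distance 6.3246. For 9 points, brute-force pairwise comparison is shown above. For large n, the divide-and-conquer algorithm (sort by x, recurse on halves, check the dividing strip) achieves O(n log n).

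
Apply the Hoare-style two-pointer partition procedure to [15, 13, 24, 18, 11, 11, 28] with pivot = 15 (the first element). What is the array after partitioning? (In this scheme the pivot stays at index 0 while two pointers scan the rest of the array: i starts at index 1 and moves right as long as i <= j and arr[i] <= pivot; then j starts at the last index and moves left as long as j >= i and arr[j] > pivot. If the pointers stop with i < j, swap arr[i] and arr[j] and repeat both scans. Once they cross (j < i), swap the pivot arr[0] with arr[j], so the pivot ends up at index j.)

Hoare-style two-pointer partition with pivot = 15:

Initial array: [15, 13, 24, 18, 11, 11, 28]

Pointers start at i = 1, j = 6.
i stops at index 2 (arr[2]=24 > 15), j stops at index 5 (arr[5]=11 <= 15): swap arr[2] and arr[5], array becomes [15, 13, 11, 18, 11, 24, 28]
i stops at index 3 (arr[3]=18 > 15), j stops at index 4 (arr[4]=11 <= 15): swap arr[3] and arr[4], array becomes [15, 13, 11, 11, 18, 24, 28]
i ends at 4, j ends at 3: the pointers have crossed (j < i), so scanning stops.

Swap pivot arr[0] with arr[3] to place pivot at position 3: [11, 13, 11, 15, 18, 24, 28]
Pivot position: 3

After partitioning with pivot 15, the array becomes [11, 13, 11, 15, 18, 24, 28]. The pivot is placed at index 3. All elements to the left of the pivot are <= 15, and all elements to the right are > 15.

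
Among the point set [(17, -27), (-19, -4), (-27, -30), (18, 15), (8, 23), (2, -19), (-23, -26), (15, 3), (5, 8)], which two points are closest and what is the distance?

Computing all pairwise distances among 9 points:

d((17, -27), (-19, -4)) = 42.72
d((17, -27), (-27, -30)) = 44.1022
d((17, -27), (18, 15)) = 42.0119
d((17, -27), (8, 23)) = 50.8035
d((17, -27), (2, -19)) = 17.0
d((17, -27), (-23, -26)) = 40.0125
d((17, -27), (15, 3)) = 30.0666
d((17, -27), (5, 8)) = 37.0
d((-19, -4), (-27, -30)) = 27.2029
d((-19, -4), (18, 15)) = 41.5933
d((-19, -4), (8, 23)) = 38.1838
d((-19, -4), (2, -19)) = 25.807
d((-19, -4), (-23, -26)) = 22.3607
d((-19, -4), (15, 3)) = 34.7131
d((-19, -4), (5, 8)) = 26.8328
d((-27, -30), (18, 15)) = 63.6396
d((-27, -30), (8, 23)) = 63.5138
d((-27, -30), (2, -19)) = 31.0161
d((-27, -30), (-23, -26)) = 5.6569 <-- minimum
d((-27, -30), (15, 3)) = 53.4135
d((-27, -30), (5, 8)) = 49.679
d((18, 15), (8, 23)) = 12.8062
d((18, 15), (2, -19)) = 37.5766
d((18, 15), (-23, -26)) = 57.9828
d((18, 15), (15, 3)) = 12.3693
d((18, 15), (5, 8)) = 14.7648
d((8, 23), (2, -19)) = 42.4264
d((8, 23), (-23, -26)) = 57.9828
d((8, 23), (15, 3)) = 21.1896
d((8, 23), (5, 8)) = 15.2971
d((2, -19), (-23, -26)) = 25.9615
d((2, -19), (15, 3)) = 25.5539
d((2, -19), (5, 8)) = 27.1662
d((-23, -26), (15, 3)) = 47.8017
d((-23, -26), (5, 8)) = 44.0454
d((15, 3), (5, 8)) = 11.1803

Closest pair: (-27, -30) and (-23, -26) with distance 5.6569

The closest pair is (-27, -30) and (-23, -26) with Euclidean distance 5.6569. For 9 points, brute-force pairwise comparison is shown above. For large n, the divide-and-conquer algorithm (sort by x, recurse on halves, check the dividing strip) achieves O(n log n).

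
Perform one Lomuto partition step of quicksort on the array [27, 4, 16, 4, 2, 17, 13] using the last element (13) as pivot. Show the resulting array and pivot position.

Lomuto partition with pivot = 13:

Initial array: [27, 4, 16, 4, 2, 17, 13]

arr[0]=27 > 13: no swap
arr[1]=4 <= 13: swap with position 0, array becomes [4, 27, 16, 4, 2, 17, 13]
arr[2]=16 > 13: no swap
arr[3]=4 <= 13: swap with position 1, array becomes [4, 4, 16, 27, 2, 17, 13]
arr[4]=2 <= 13: swap with position 2, array becomes [4, 4, 2, 27, 16, 17, 13]
arr[5]=17 > 13: no swap

Place pivot at position 3: [4, 4, 2, 13, 16, 17, 27]
Pivot position: 3

After partitioning with pivot 13, the array becomes [4, 4, 2, 13, 16, 17, 27]. The pivot is placed at index 3. All elements to the left of the pivot are <= 13, and all elements to the right are > 13.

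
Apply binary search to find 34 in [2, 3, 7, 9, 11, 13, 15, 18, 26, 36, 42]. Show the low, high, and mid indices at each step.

Binary search for 34 in [2, 3, 7, 9, 11, 13, 15, 18, 26, 36, 42]:

lo=0, hi=10, mid=5, arr[mid]=13 -> 13 < 34, search right half
lo=6, hi=10, mid=8, arr[mid]=26 -> 26 < 34, search right half
lo=9, hi=10, mid=9, arr[mid]=36 -> 36 > 34, search left half
lo=9 > hi=8, target 34 not found

Binary search determines that 34 is not in the array after 3 comparisons. The search space was exhausted without finding the target.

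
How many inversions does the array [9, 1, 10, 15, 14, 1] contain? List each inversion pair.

Finding inversions in [9, 1, 10, 15, 14, 1]:

(0, 1): arr[0]=9 > arr[1]=1
(0, 5): arr[0]=9 > arr[5]=1
(2, 5): arr[2]=10 > arr[5]=1
(3, 4): arr[3]=15 > arr[4]=14
(3, 5): arr[3]=15 > arr[5]=1
(4, 5): arr[4]=14 > arr[5]=1

Total inversions: 6

The array has 6 inversion(s): (0,1), (0,5), (2,5), (3,4), (3,5), (4,5). Each pair (i,j) satisfies i < j and arr[i] > arr[j].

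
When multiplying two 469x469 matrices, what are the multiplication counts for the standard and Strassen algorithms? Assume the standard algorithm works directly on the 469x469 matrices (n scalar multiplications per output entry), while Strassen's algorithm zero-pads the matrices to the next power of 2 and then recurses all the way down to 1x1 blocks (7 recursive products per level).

Matrix multiplication for 469x469 matrices:

Strassen's algorithm requires power-of-2 dimensions. Pad 469x469 to 512x512 (next power of 2).

Standard algorithm: 469^3 = 103161709 multiplications
Strassen's algorithm: 7^(log2(512)) = 7^9 = 40353607 multiplications
Savings: 103161709 - 40353607 = 62808102 multiplications

Standard: 103161709 multiplications (469^3). Strassen: 40353607 multiplications (7^9, after padding to 512x512). Strassen reduces 8 recursive multiplications to 7 at each level.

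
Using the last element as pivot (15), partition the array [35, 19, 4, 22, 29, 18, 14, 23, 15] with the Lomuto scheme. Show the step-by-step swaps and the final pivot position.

Lomuto partition with pivot = 15:

Initial array: [35, 19, 4, 22, 29, 18, 14, 23, 15]

arr[0]=35 > 15: no swap
arr[1]=19 > 15: no swap
arr[2]=4 <= 15: swap with position 0, array becomes [4, 19, 35, 22, 29, 18, 14, 23, 15]
arr[3]=22 > 15: no swap
arr[4]=29 > 15: no swap
arr[5]=18 > 15: no swap
arr[6]=14 <= 15: swap with position 1, array becomes [4, 14, 35, 22, 29, 18, 19, 23, 15]
arr[7]=23 > 15: no swap

Place pivot at position 2: [4, 14, 15, 22, 29, 18, 19, 23, 35]
Pivot position: 2

After partitioning with pivot 15, the array becomes [4, 14, 15, 22, 29, 18, 19, 23, 35]. The pivot is placed at index 2. All elements to the left of the pivot are <= 15, and all elements to the right are > 15.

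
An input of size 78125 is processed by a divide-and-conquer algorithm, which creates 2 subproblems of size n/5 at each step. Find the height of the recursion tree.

For divide and conquer with division factor 5:

Problem sizes at each level:
Level 0: 78125
Level 1: 15625
Level 2: 3125
Level 3: 625
Level 4: 125
Level 5: 25
Level 6: 5
Level 7: 1

The root is level 0 and the size-1 base case is level 7 (the tree spans levels 0 through 7, i.e. 8 levels counting the root), so the depth is the number of divisions: log_5(78125) = 7

The recursion tree depth is log_5(78125) = 7. At each level, the problem size is divided by 5, so it takes 7 divisions to reduce to a base case of size 1. The algorithm makes 2 recursive calls at each level.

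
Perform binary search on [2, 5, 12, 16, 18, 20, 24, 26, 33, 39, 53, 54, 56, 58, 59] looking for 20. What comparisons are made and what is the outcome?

Binary search for 20 in [2, 5, 12, 16, 18, 20, 24, 26, 33, 39, 53, 54, 56, 58, 59]:

lo=0, hi=14, mid=7, arr[mid]=26 -> 26 > 20, search left half
lo=0, hi=6, mid=3, arr[mid]=16 -> 16 < 20, search right half
lo=4, hi=6, mid=5, arr[mid]=20 -> Found target at index 5!

Binary search finds 20 at index 5 after 3 comparisons. The search repeatedly halves the search space by comparing with the middle element.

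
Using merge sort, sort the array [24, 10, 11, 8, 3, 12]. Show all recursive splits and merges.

Merge sort trace:

Split: [24, 10, 11, 8, 3, 12] -> [24, 10, 11] and [8, 3, 12]
  Split: [24, 10, 11] -> [24] and [10, 11]
    Split: [10, 11] -> [10] and [11]
    Merge: [10] + [11] -> [10, 11]
  Merge: [24] + [10, 11] -> [10, 11, 24]
  Split: [8, 3, 12] -> [8] and [3, 12]
    Split: [3, 12] -> [3] and [12]
    Merge: [3] + [12] -> [3, 12]
  Merge: [8] + [3, 12] -> [3, 8, 12]
Merge: [10, 11, 24] + [3, 8, 12] -> [3, 8, 10, 11, 12, 24]

Final sorted array: [3, 8, 10, 11, 12, 24]

The merge sort proceeds by recursively splitting the array and merging sorted halves.
After all merges, the sorted array is [3, 8, 10, 11, 12, 24].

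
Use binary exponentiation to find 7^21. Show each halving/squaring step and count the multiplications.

Computing 7^21 by squaring (build up from 7^1; each line after the first costs one multiplication):

7^1 = 7
7^2 = (7^1)^2 = 7^2 = 49
7^4 = (7^2)^2 = 49^2 = 2401
7^5 = 7 * 7^4 = 7 * 2401 = 16807
7^10 = (7^5)^2 = 16807^2 = 282475249
7^20 = (7^10)^2 = 282475249^2 = 79792266297612001
7^21 = 7 * 7^20 = 7 * 79792266297612001 = 558545864083284007

Result: 558545864083284007
Multiplications needed: 6 (6 lines after 7^1)

7^21 = 558545864083284007. Using exponentiation by squaring, this requires 6 multiplications. The key idea: if the exponent is even, square the half-power; if odd, multiply by the base once.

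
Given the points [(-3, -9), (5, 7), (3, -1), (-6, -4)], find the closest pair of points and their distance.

Computing all pairwise distances among 4 points:

d((-3, -9), (5, 7)) = 17.8885
d((-3, -9), (3, -1)) = 10.0
d((-3, -9), (-6, -4)) = 5.831 <-- minimum
d((5, 7), (3, -1)) = 8.2462
d((5, 7), (-6, -4)) = 15.5563
d((3, -1), (-6, -4)) = 9.4868

Closest pair: (-3, -9) and (-6, -4) with distance 5.831

The closest pair is (-3, -9) and (-6, -4) with Euclidean distance 5.831. For 4 points, brute-force pairwise comparison is shown above. For large n, the divide-and-conquer algorithm (sort by x, recurse on halves, check the dividing strip) achieves O(n log n).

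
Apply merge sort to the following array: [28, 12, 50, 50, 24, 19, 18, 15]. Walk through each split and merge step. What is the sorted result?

Merge sort trace:

Split: [28, 12, 50, 50, 24, 19, 18, 15] -> [28, 12, 50, 50] and [24, 19, 18, 15]
  Split: [28, 12, 50, 50] -> [28, 12] and [50, 50]
    Split: [28, 12] -> [28] and [12]
    Merge: [28] + [12] -> [12, 28]
    Split: [50, 50] -> [50] and [50]
    Merge: [50] + [50] -> [50, 50]
  Merge: [12, 28] + [50, 50] -> [12, 28, 50, 50]
  Split: [24, 19, 18, 15] -> [24, 19] and [18, 15]
    Split: [24, 19] -> [24] and [19]
    Merge: [24] + [19] -> [19, 24]
    Split: [18, 15] -> [18] and [15]
    Merge: [18] + [15] -> [15, 18]
  Merge: [19, 24] + [15, 18] -> [15, 18, 19, 24]
Merge: [12, 28, 50, 50] + [15, 18, 19, 24] -> [12, 15, 18, 19, 24, 28, 50, 50]

Final sorted array: [12, 15, 18, 19, 24, 28, 50, 50]

The merge sort proceeds by recursively splitting the array and merging sorted halves.
After all merges, the sorted array is [12, 15, 18, 19, 24, 28, 50, 50].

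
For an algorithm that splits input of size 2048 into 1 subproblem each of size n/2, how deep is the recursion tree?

For divide and conquer with division factor 2:

Problem sizes at each level:
Level 0: 2048
Level 1: 1024
Level 2: 512
Level 3: 256
Level 4: 128
Level 5: 64
Level 6: 32
Level 7: 16
Level 8: 8
Level 9: 4
Level 10: 2
Level 11: 1

The root is level 0 and the size-1 base case is level 11 (the tree spans levels 0 through 11, i.e. 12 levels counting the root), so the depth is the number of divisions: log_2(2048) = 11

The recursion tree depth is log_2(2048) = 11. At each level, the problem size is divided by 2, so it takes 11 divisions to reduce to a base case of size 1. The algorithm makes 1 recursive call at each level.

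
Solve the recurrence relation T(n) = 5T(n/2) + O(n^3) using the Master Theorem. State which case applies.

Master Theorem for T(n) = 5T(n/2) + O(n^3):

a = 5, b = 2, c = 3
log_b(a) = log_2(5) = 2.3219

Case 3: c = 3 > log_2(5) = 2.3219
T(n) = O(n^3) = O(n^3)

For T(n) = 5T(n/2) + O(n^3): log_2(5) = 2.3219. This is Case 3 of the Master Theorem (c > log_b(a), work dominated by root), giving O(n^3).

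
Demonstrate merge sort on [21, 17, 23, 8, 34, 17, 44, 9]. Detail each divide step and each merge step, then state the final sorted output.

Merge sort trace:

Split: [21, 17, 23, 8, 34, 17, 44, 9] -> [21, 17, 23, 8] and [34, 17, 44, 9]
  Split: [21, 17, 23, 8] -> [21, 17] and [23, 8]
    Split: [21, 17] -> [21] and [17]
    Merge: [21] + [17] -> [17, 21]
    Split: [23, 8] -> [23] and [8]
    Merge: [23] + [8] -> [8, 23]
  Merge: [17, 21] + [8, 23] -> [8, 17, 21, 23]
  Split: [34, 17, 44, 9] -> [34, 17] and [44, 9]
    Split: [34, 17] -> [34] and [17]
    Merge: [34] + [17] -> [17, 34]
    Split: [44, 9] -> [44] and [9]
    Merge: [44] + [9] -> [9, 44]
  Merge: [17, 34] + [9, 44] -> [9, 17, 34, 44]
Merge: [8, 17, 21, 23] + [9, 17, 34, 44] -> [8, 9, 17, 17, 21, 23, 34, 44]

Final sorted array: [8, 9, 17, 17, 21, 23, 34, 44]

The merge sort proceeds by recursively splitting the array and merging sorted halves.
After all merges, the sorted array is [8, 9, 17, 17, 21, 23, 34, 44].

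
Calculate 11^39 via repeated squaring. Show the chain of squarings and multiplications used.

Computing 11^39 by squaring (build up from 11^1; each line after the first costs one multiplication):

11^1 = 11
11^2 = (11^1)^2 = 11^2 = 121
11^4 = (11^2)^2 = 121^2 = 14641
11^8 = (11^4)^2 = 14641^2 = 214358881
11^9 = 11 * 11^8 = 11 * 214358881 = 2357947691
11^18 = (11^9)^2 = 2357947691^2 = 5559917313492231481
11^19 = 11 * 11^18 = 11 * 5559917313492231481 = 61159090448414546291
11^38 = (11^19)^2 = 61159090448414546291^2 = 3740434344477351388916475705363381856681
11^39 = 11 * 11^38 = 11 * 3740434344477351388916475705363381856681 = 41144777789250865278081232758997200423491

Result: 41144777789250865278081232758997200423491
Multiplications needed: 8 (8 lines after 11^1)

11^39 = 41144777789250865278081232758997200423491. Using exponentiation by squaring, this requires 8 multiplications. The key idea: if the exponent is even, square the half-power; if odd, multiply by the base once.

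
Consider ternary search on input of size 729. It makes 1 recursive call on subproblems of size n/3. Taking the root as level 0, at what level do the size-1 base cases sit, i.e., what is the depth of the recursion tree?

For divide and conquer with division factor 3:

Problem sizes at each level:
Level 0: 729
Level 1: 243
Level 2: 81
Level 3: 27
Level 4: 9
Level 5: 3
Level 6: 1

The root is level 0 and the size-1 base case is level 6 (the tree spans levels 0 through 6, i.e. 7 levels counting the root), so the depth is the number of divisions: log_3(729) = 6

The recursion tree depth is log_3(729) = 6. At each level, the problem size is divided by 3, so it takes 6 divisions to reduce to a base case of size 1. The algorithm makes 1 recursive call at each level.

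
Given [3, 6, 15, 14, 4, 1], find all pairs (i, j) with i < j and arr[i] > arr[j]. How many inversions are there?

Finding inversions in [3, 6, 15, 14, 4, 1]:

(0, 5): arr[0]=3 > arr[5]=1
(1, 4): arr[1]=6 > arr[4]=4
(1, 5): arr[1]=6 > arr[5]=1
(2, 3): arr[2]=15 > arr[3]=14
(2, 4): arr[2]=15 > arr[4]=4
(2, 5): arr[2]=15 > arr[5]=1
(3, 4): arr[3]=14 > arr[4]=4
(3, 5): arr[3]=14 > arr[5]=1
(4, 5): arr[4]=4 > arr[5]=1

Total inversions: 9

The array has 9 inversion(s): (0,5), (1,4), (1,5), (2,3), (2,4), (2,5), (3,4), (3,5), (4,5). Each pair (i,j) satisfies i < j and arr[i] > arr[j].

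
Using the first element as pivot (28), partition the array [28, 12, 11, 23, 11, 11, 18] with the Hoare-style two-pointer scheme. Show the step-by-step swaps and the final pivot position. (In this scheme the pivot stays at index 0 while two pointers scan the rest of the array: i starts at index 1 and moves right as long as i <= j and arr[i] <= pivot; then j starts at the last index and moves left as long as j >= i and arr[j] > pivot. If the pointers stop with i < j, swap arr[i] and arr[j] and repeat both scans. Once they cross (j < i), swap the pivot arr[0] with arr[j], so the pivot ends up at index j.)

Hoare-style two-pointer partition with pivot = 28:

Initial array: [28, 12, 11, 23, 11, 11, 18]

Pointers start at i = 1, j = 6.
i ends at 7, j ends at 6: the pointers have crossed (j < i), so scanning stops.

Swap pivot arr[0] with arr[6] to place pivot at position 6: [18, 12, 11, 23, 11, 11, 28]
Pivot position: 6

After partitioning with pivot 28, the array becomes [18, 12, 11, 23, 11, 11, 28]. The pivot is placed at index 6. All elements to the left of the pivot are <= 28, and all elements to the right are > 28.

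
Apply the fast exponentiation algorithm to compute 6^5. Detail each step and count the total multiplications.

Computing 6^5 by squaring (build up from 6^1; each line after the first costs one multiplication):

6^1 = 6
6^2 = (6^1)^2 = 6^2 = 36
6^4 = (6^2)^2 = 36^2 = 1296
6^5 = 6 * 6^4 = 6 * 1296 = 7776

Result: 7776
Multiplications needed: 3 (3 lines after 6^1)

6^5 = 7776. Using exponentiation by squaring, this requires 3 multiplications. The key idea: if the exponent is even, square the half-power; if odd, multiply by the base once.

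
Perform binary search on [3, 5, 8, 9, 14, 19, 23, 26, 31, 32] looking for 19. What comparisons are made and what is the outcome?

Binary search for 19 in [3, 5, 8, 9, 14, 19, 23, 26, 31, 32]:

lo=0, hi=9, mid=4, arr[mid]=14 -> 14 < 19, search right half
lo=5, hi=9, mid=7, arr[mid]=26 -> 26 > 19, search left half
lo=5, hi=6, mid=5, arr[mid]=19 -> Found target at index 5!

Binary search finds 19 at index 5 after 3 comparisons. The search repeatedly halves the search space by comparing with the middle element.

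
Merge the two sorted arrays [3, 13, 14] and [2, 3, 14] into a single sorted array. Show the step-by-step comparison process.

Merging process:

Compare 3 vs 2: take 2 from right. Merged: [2]
Compare 3 vs 3: take 3 from left. Merged: [2, 3]
Compare 13 vs 3: take 3 from right. Merged: [2, 3, 3]
Compare 13 vs 14: take 13 from left. Merged: [2, 3, 3, 13]
Compare 14 vs 14: take 14 from left. Merged: [2, 3, 3, 13, 14]
Append remaining from right: [14]. Merged: [2, 3, 3, 13, 14, 14]

Final merged array: [2, 3, 3, 13, 14, 14]
Total comparisons: 5

The merged array is [2, 3, 3, 13, 14, 14], requiring 5 comparisons. The merge step runs in O(n) time where n is the total number of elements.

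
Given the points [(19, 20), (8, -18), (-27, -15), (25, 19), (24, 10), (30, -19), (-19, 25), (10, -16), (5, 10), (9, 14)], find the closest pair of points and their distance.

Computing all pairwise distances among 10 points:

d((19, 20), (8, -18)) = 39.5601
d((19, 20), (-27, -15)) = 57.8014
d((19, 20), (25, 19)) = 6.0828
d((19, 20), (24, 10)) = 11.1803
d((19, 20), (30, -19)) = 40.5216
d((19, 20), (-19, 25)) = 38.3275
d((19, 20), (10, -16)) = 37.108
d((19, 20), (5, 10)) = 17.2047
d((19, 20), (9, 14)) = 11.6619
d((8, -18), (-27, -15)) = 35.1283
d((8, -18), (25, 19)) = 40.7185
d((8, -18), (24, 10)) = 32.249
d((8, -18), (30, -19)) = 22.0227
d((8, -18), (-19, 25)) = 50.774
d((8, -18), (10, -16)) = 2.8284 <-- minimum
d((8, -18), (5, 10)) = 28.1603
d((8, -18), (9, 14)) = 32.0156
d((-27, -15), (25, 19)) = 62.1289
d((-27, -15), (24, 10)) = 56.7979
d((-27, -15), (30, -19)) = 57.1402
d((-27, -15), (-19, 25)) = 40.7922
d((-27, -15), (10, -16)) = 37.0135
d((-27, -15), (5, 10)) = 40.6079
d((-27, -15), (9, 14)) = 46.2277
d((25, 19), (24, 10)) = 9.0554
d((25, 19), (30, -19)) = 38.3275
d((25, 19), (-19, 25)) = 44.4072
d((25, 19), (10, -16)) = 38.0789
d((25, 19), (5, 10)) = 21.9317
d((25, 19), (9, 14)) = 16.7631
d((24, 10), (30, -19)) = 29.6142
d((24, 10), (-19, 25)) = 45.5412
d((24, 10), (10, -16)) = 29.5296
d((24, 10), (5, 10)) = 19.0
d((24, 10), (9, 14)) = 15.5242
d((30, -19), (-19, 25)) = 65.8559
d((30, -19), (10, -16)) = 20.2237
d((30, -19), (5, 10)) = 38.2884
d((30, -19), (9, 14)) = 39.1152
d((-19, 25), (10, -16)) = 50.2195
d((-19, 25), (5, 10)) = 28.3019
d((-19, 25), (9, 14)) = 30.0832
d((10, -16), (5, 10)) = 26.4764
d((10, -16), (9, 14)) = 30.0167
d((5, 10), (9, 14)) = 5.6569

Closest pair: (8, -18) and (10, -16) with distance 2.8284

The closest pair is (8, -18) and (10, -16) with Euclidean distance 2.8284. For 10 points, brute-force pairwise comparison is shown above. For large n, the divide-and-conquer algorithm (sort by x, recurse on halves, check the dividing strip) achieves O(n log n).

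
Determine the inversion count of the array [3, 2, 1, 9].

Finding inversions in [3, 2, 1, 9]:

(0, 1): arr[0]=3 > arr[1]=2
(0, 2): arr[0]=3 > arr[2]=1
(1, 2): arr[1]=2 > arr[2]=1

Total inversions: 3

The array has 3 inversion(s): (0,1), (0,2), (1,2). Each pair (i,j) satisfies i < j and arr[i] > arr[j].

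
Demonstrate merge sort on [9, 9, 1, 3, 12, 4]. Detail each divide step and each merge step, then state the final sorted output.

Merge sort trace:

Split: [9, 9, 1, 3, 12, 4] -> [9, 9, 1] and [3, 12, 4]
  Split: [9, 9, 1] -> [9] and [9, 1]
    Split: [9, 1] -> [9] and [1]
    Merge: [9] + [1] -> [1, 9]
  Merge: [9] + [1, 9] -> [1, 9, 9]
  Split: [3, 12, 4] -> [3] and [12, 4]
    Split: [12, 4] -> [12] and [4]
    Merge: [12] + [4] -> [4, 12]
  Merge: [3] + [4, 12] -> [3, 4, 12]
Merge: [1, 9, 9] + [3, 4, 12] -> [1, 3, 4, 9, 9, 12]

Final sorted array: [1, 3, 4, 9, 9, 12]

The merge sort proceeds by recursively splitting the array and merging sorted halves.
After all merges, the sorted array is [1, 3, 4, 9, 9, 12].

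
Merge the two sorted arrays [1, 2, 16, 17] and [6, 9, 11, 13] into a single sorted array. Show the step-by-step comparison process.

Merging process:

Compare 1 vs 6: take 1 from left. Merged: [1]
Compare 2 vs 6: take 2 from left. Merged: [1, 2]
Compare 16 vs 6: take 6 from right. Merged: [1, 2, 6]
Compare 16 vs 9: take 9 from right. Merged: [1, 2, 6, 9]
Compare 16 vs 11: take 11 from right. Merged: [1, 2, 6, 9, 11]
Compare 16 vs 13: take 13 from right. Merged: [1, 2, 6, 9, 11, 13]
Append remaining from left: [16, 17]. Merged: [1, 2, 6, 9, 11, 13, 16, 17]

Final merged array: [1, 2, 6, 9, 11, 13, 16, 17]
Total comparisons: 6

The merged array is [1, 2, 6, 9, 11, 13, 16, 17], requiring 6 comparisons. The merge step runs in O(n) time where n is the total number of elements.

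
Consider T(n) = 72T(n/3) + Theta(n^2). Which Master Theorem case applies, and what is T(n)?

Master Theorem for T(n) = 72T(n/3) + O(n^2):

a = 72, b = 3, c = 2
log_b(a) = log_3(72) = 3.8928

Case 1: c = 2 < log_3(72) = 3.8928
T(n) = O(n^(log_3 72))

For T(n) = 72T(n/3) + O(n^2): log_3(72) = 3.8928. This is Case 1 of the Master Theorem (c < log_b(a), work dominated by leaves), giving O(n^(log_3 72)).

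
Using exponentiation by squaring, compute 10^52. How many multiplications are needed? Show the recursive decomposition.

Computing 10^52 by squaring (build up from 10^1; each line after the first costs one multiplication):

10^1 = 10
10^2 = (10^1)^2 = 10^2 = 100
10^3 = 10 * 10^2 = 10 * 100 = 1000
10^6 = (10^3)^2 = 1000^2 = 1000000
10^12 = (10^6)^2 = 1000000^2 = 1000000000000
10^13 = 10 * 10^12 = 10 * 1000000000000 = 10000000000000
10^26 = (10^13)^2 = 10000000000000^2 = 100000000000000000000000000
10^52 = (10^26)^2 = 100000000000000000000000000^2 = 10000000000000000000000000000000000000000000000000000

Result: 10000000000000000000000000000000000000000000000000000
Multiplications needed: 7 (7 lines after 10^1)

10^52 = 10000000000000000000000000000000000000000000000000000. Using exponentiation by squaring, this requires 7 multiplications. The key idea: if the exponent is even, square the half-power; if odd, multiply by the base once.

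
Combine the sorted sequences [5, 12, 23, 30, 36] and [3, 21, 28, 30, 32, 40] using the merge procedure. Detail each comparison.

Merging process:

Compare 5 vs 3: take 3 from right. Merged: [3]
Compare 5 vs 21: take 5 from left. Merged: [3, 5]
Compare 12 vs 21: take 12 from left. Merged: [3, 5, 12]
Compare 23 vs 21: take 21 from right. Merged: [3, 5, 12, 21]
Compare 23 vs 28: take 23 from left. Merged: [3, 5, 12, 21, 23]
Compare 30 vs 28: take 28 from right. Merged: [3, 5, 12, 21, 23, 28]
Compare 30 vs 30: take 30 from left. Merged: [3, 5, 12, 21, 23, 28, 30]
Compare 36 vs 30: take 30 from right. Merged: [3, 5, 12, 21, 23, 28, 30, 30]
Compare 36 vs 32: take 32 from right. Merged: [3, 5, 12, 21, 23, 28, 30, 30, 32]
Compare 36 vs 40: take 36 from left. Merged: [3, 5, 12, 21, 23, 28, 30, 30, 32, 36]
Append remaining from right: [40]. Merged: [3, 5, 12, 21, 23, 28, 30, 30, 32, 36, 40]

Final merged array: [3, 5, 12, 21, 23, 28, 30, 30, 32, 36, 40]
Total comparisons: 10

The merged array is [3, 5, 12, 21, 23, 28, 30, 30, 32, 36, 40], requiring 10 comparisons. The merge step runs in O(n) time where n is the total number of elements.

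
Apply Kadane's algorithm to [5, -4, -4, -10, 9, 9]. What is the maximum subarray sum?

Using Kadane's algorithm on [5, -4, -4, -10, 9, 9]:

Scanning through the array:
Position 1 (value -4): max_ending_here = 1, max_so_far = 5
Position 2 (value -4): max_ending_here = -3, max_so_far = 5
Position 3 (value -10): max_ending_here = -10, max_so_far = 5
Position 4 (value 9): max_ending_here = 9, max_so_far = 9
Position 5 (value 9): max_ending_here = 18, max_so_far = 18

Maximum subarray: [9, 9]
Maximum sum: 18

The maximum subarray is [9, 9] with sum 18. This subarray runs from index 4 to index 5.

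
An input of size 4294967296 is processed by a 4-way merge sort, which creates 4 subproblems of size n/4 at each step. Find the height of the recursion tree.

For divide and conquer with division factor 4:

Problem sizes at each level:
Level 0: 4294967296
Level 1: 1073741824
Level 2: 268435456
Level 3: 67108864
Level 4: 16777216
Level 5: 4194304
Level 6: 1048576
Level 7: 262144
Level 8: 65536
Level 9: 16384
Level 10: 4096
Level 11: 1024
Level 12: 256
Level 13: 64
Level 14: 16
Level 15: 4
Level 16: 1

The root is level 0 and the size-1 base case is level 16 (the tree spans levels 0 through 16, i.e. 17 levels counting the root), so the depth is the number of divisions: log_4(4294967296) = 16

The recursion tree depth is log_4(4294967296) = 16. At each level, the problem size is divided by 4, so it takes 16 divisions to reduce to a base case of size 1. The algorithm makes 4 recursive calls at each level.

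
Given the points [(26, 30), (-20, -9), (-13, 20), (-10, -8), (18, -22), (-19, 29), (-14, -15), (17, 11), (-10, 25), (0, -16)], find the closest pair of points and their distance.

Computing all pairwise distances among 10 points:

d((26, 30), (-20, -9)) = 60.3075
d((26, 30), (-13, 20)) = 40.2616
d((26, 30), (-10, -8)) = 52.345
d((26, 30), (18, -22)) = 52.6118
d((26, 30), (-19, 29)) = 45.0111
d((26, 30), (-14, -15)) = 60.208
d((26, 30), (17, 11)) = 21.0238
d((26, 30), (-10, 25)) = 36.3456
d((26, 30), (0, -16)) = 52.8394
d((-20, -9), (-13, 20)) = 29.8329
d((-20, -9), (-10, -8)) = 10.0499
d((-20, -9), (18, -22)) = 40.1622
d((-20, -9), (-19, 29)) = 38.0132
d((-20, -9), (-14, -15)) = 8.4853
d((-20, -9), (17, 11)) = 42.0595
d((-20, -9), (-10, 25)) = 35.4401
d((-20, -9), (0, -16)) = 21.1896
d((-13, 20), (-10, -8)) = 28.1603
d((-13, 20), (18, -22)) = 52.2015
d((-13, 20), (-19, 29)) = 10.8167
d((-13, 20), (-14, -15)) = 35.0143
d((-13, 20), (17, 11)) = 31.3209
d((-13, 20), (-10, 25)) = 5.831 <-- minimum
d((-13, 20), (0, -16)) = 38.2753
d((-10, -8), (18, -22)) = 31.305
d((-10, -8), (-19, 29)) = 38.0789
d((-10, -8), (-14, -15)) = 8.0623
d((-10, -8), (17, 11)) = 33.0151
d((-10, -8), (-10, 25)) = 33.0
d((-10, -8), (0, -16)) = 12.8062
d((18, -22), (-19, 29)) = 63.0079
d((18, -22), (-14, -15)) = 32.7567
d((18, -22), (17, 11)) = 33.0151
d((18, -22), (-10, 25)) = 54.7083
d((18, -22), (0, -16)) = 18.9737
d((-19, 29), (-14, -15)) = 44.2832
d((-19, 29), (17, 11)) = 40.2492
d((-19, 29), (-10, 25)) = 9.8489
d((-19, 29), (0, -16)) = 48.8467
d((-14, -15), (17, 11)) = 40.4599
d((-14, -15), (-10, 25)) = 40.1995
d((-14, -15), (0, -16)) = 14.0357
d((17, 11), (-10, 25)) = 30.4138
d((17, 11), (0, -16)) = 31.9061
d((-10, 25), (0, -16)) = 42.2019

Closest pair: (-13, 20) and (-10, 25) with distance 5.831

The closest pair is (-13, 20) and (-10, 25) with Euclidean distance 5.831. For 10 points, brute-force pairwise comparison is shown above. For large n, the divide-and-conquer algorithm (sort by x, recurse on halves, check the dividing strip) achieves O(n log n).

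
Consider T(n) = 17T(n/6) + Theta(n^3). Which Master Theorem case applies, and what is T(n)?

Master Theorem for T(n) = 17T(n/6) + O(n^3):

a = 17, b = 6, c = 3
log_b(a) = log_6(17) = 1.5812

Case 3: c = 3 > log_6(17) = 1.5812
T(n) = O(n^3) = O(n^3)

For T(n) = 17T(n/6) + O(n^3): log_6(17) = 1.5812. This is Case 3 of the Master Theorem (c > log_b(a), work dominated by root), giving O(n^3).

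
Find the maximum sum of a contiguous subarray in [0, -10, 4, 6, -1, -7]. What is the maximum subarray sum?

Using Kadane's algorithm on [0, -10, 4, 6, -1, -7]:

Scanning through the array:
Position 1 (value -10): max_ending_here = -10, max_so_far = 0
Position 2 (value 4): max_ending_here = 4, max_so_far = 4
Position 3 (value 6): max_ending_here = 10, max_so_far = 10
Position 4 (value -1): max_ending_here = 9, max_so_far = 10
Position 5 (value -7): max_ending_here = 2, max_so_far = 10

Maximum subarray: [4, 6]
Maximum sum: 10

The maximum subarray is [4, 6] with sum 10. This subarray runs from index 2 to index 3.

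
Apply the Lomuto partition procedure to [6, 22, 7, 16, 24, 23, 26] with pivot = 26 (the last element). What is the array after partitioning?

Lomuto partition with pivot = 26:

Initial array: [6, 22, 7, 16, 24, 23, 26]

arr[0]=6 <= 26: swap with position 0, array becomes [6, 22, 7, 16, 24, 23, 26]
arr[1]=22 <= 26: swap with position 1, array becomes [6, 22, 7, 16, 24, 23, 26]
arr[2]=7 <= 26: swap with position 2, array becomes [6, 22, 7, 16, 24, 23, 26]
arr[3]=16 <= 26: swap with position 3, array becomes [6, 22, 7, 16, 24, 23, 26]
arr[4]=24 <= 26: swap with position 4, array becomes [6, 22, 7, 16, 24, 23, 26]
arr[5]=23 <= 26: swap with position 5, array becomes [6, 22, 7, 16, 24, 23, 26]

Place pivot at position 6: [6, 22, 7, 16, 24, 23, 26]
Pivot position: 6

After partitioning with pivot 26, the array becomes [6, 22, 7, 16, 24, 23, 26]. The pivot is placed at index 6. All elements to the left of the pivot are <= 26, and all elements to the right are > 26.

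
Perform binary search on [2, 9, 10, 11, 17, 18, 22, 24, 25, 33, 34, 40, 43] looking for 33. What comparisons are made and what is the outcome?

Binary search for 33 in [2, 9, 10, 11, 17, 18, 22, 24, 25, 33, 34, 40, 43]:

lo=0, hi=12, mid=6, arr[mid]=22 -> 22 < 33, search right half
lo=7, hi=12, mid=9, arr[mid]=33 -> Found target at index 9!

Binary search finds 33 at index 9 after 2 comparisons. The search repeatedly halves the search space by comparing with the middle element.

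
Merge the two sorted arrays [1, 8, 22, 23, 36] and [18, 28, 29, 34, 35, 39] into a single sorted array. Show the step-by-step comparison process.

Merging process:

Compare 1 vs 18: take 1 from left. Merged: [1]
Compare 8 vs 18: take 8 from left. Merged: [1, 8]
Compare 22 vs 18: take 18 from right. Merged: [1, 8, 18]
Compare 22 vs 28: take 22 from left. Merged: [1, 8, 18, 22]
Compare 23 vs 28: take 23 from left. Merged: [1, 8, 18, 22, 23]
Compare 36 vs 28: take 28 from right. Merged: [1, 8, 18, 22, 23, 28]
Compare 36 vs 29: take 29 from right. Merged: [1, 8, 18, 22, 23, 28, 29]
Compare 36 vs 34: take 34 from right. Merged: [1, 8, 18, 22, 23, 28, 29, 34]
Compare 36 vs 35: take 35 from right. Merged: [1, 8, 18, 22, 23, 28, 29, 34, 35]
Compare 36 vs 39: take 36 from left. Merged: [1, 8, 18, 22, 23, 28, 29, 34, 35, 36]
Append remaining from right: [39]. Merged: [1, 8, 18, 22, 23, 28, 29, 34, 35, 36, 39]

Final merged array: [1, 8, 18, 22, 23, 28, 29, 34, 35, 36, 39]
Total comparisons: 10

The merged array is [1, 8, 18, 22, 23, 28, 29, 34, 35, 36, 39], requiring 10 comparisons. The merge step runs in O(n) time where n is the total number of elements.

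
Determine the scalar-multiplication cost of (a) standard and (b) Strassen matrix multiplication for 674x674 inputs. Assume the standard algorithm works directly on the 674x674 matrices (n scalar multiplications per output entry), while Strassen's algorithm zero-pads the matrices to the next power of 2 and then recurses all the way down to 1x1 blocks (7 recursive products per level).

Matrix multiplication for 674x674 matrices:

Strassen's algorithm requires power-of-2 dimensions. Pad 674x674 to 1024x1024 (next power of 2).

Standard algorithm: 674^3 = 306182024 multiplications
Strassen's algorithm: 7^(log2(1024)) = 7^10 = 282475249 multiplications
Savings: 306182024 - 282475249 = 23706775 multiplications

Standard: 306182024 multiplications (674^3). Strassen: 282475249 multiplications (7^10, after padding to 1024x1024). Strassen reduces 8 recursive multiplications to 7 at each level.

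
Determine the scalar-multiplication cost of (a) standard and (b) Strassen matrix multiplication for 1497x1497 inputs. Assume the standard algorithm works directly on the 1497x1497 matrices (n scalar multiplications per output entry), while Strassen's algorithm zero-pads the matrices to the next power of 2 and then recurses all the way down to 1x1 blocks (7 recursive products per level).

Matrix multiplication for 1497x1497 matrices:

Strassen's algorithm requires power-of-2 dimensions. Pad 1497x1497 to 2048x2048 (next power of 2).

Standard algorithm: 1497^3 = 3354790473 multiplications
Strassen's algorithm: 7^(log2(2048)) = 7^11 = 1977326743 multiplications
Savings: 3354790473 - 1977326743 = 1377463730 multiplications

Standard: 3354790473 multiplications (1497^3). Strassen: 1977326743 multiplications (7^11, after padding to 2048x2048). Strassen reduces 8 recursive multiplications to 7 at each level.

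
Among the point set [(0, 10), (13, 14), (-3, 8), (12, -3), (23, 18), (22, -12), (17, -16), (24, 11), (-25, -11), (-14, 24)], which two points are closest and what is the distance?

Computing all pairwise distances among 10 points:

d((0, 10), (13, 14)) = 13.6015
d((0, 10), (-3, 8)) = 3.6056 <-- minimum
d((0, 10), (12, -3)) = 17.6918
d((0, 10), (23, 18)) = 24.3516
d((0, 10), (22, -12)) = 31.1127
d((0, 10), (17, -16)) = 31.0644
d((0, 10), (24, 11)) = 24.0208
d((0, 10), (-25, -11)) = 32.6497
d((0, 10), (-14, 24)) = 19.799
d((13, 14), (-3, 8)) = 17.088
d((13, 14), (12, -3)) = 17.0294
d((13, 14), (23, 18)) = 10.7703
d((13, 14), (22, -12)) = 27.5136
d((13, 14), (17, -16)) = 30.2655
d((13, 14), (24, 11)) = 11.4018
d((13, 14), (-25, -11)) = 45.4863
d((13, 14), (-14, 24)) = 28.7924
d((-3, 8), (12, -3)) = 18.6011
d((-3, 8), (23, 18)) = 27.8568
d((-3, 8), (22, -12)) = 32.0156
d((-3, 8), (17, -16)) = 31.241
d((-3, 8), (24, 11)) = 27.1662
d((-3, 8), (-25, -11)) = 29.0689
d((-3, 8), (-14, 24)) = 19.4165
d((12, -3), (23, 18)) = 23.7065
d((12, -3), (22, -12)) = 13.4536
d((12, -3), (17, -16)) = 13.9284
d((12, -3), (24, 11)) = 18.4391
d((12, -3), (-25, -11)) = 37.855
d((12, -3), (-14, 24)) = 37.4833
d((23, 18), (22, -12)) = 30.0167
d((23, 18), (17, -16)) = 34.5254
d((23, 18), (24, 11)) = 7.0711
d((23, 18), (-25, -11)) = 56.0803
d((23, 18), (-14, 24)) = 37.4833
d((22, -12), (17, -16)) = 6.4031
d((22, -12), (24, 11)) = 23.0868
d((22, -12), (-25, -11)) = 47.0106
d((22, -12), (-14, 24)) = 50.9117
d((17, -16), (24, 11)) = 27.8927
d((17, -16), (-25, -11)) = 42.2966
d((17, -16), (-14, 24)) = 50.6063
d((24, 11), (-25, -11)) = 53.7122
d((24, 11), (-14, 24)) = 40.1622
d((-25, -11), (-14, 24)) = 36.6879

Closest pair: (0, 10) and (-3, 8) with distance 3.6056

The closest pair is (0, 10) and (-3, 8) with Euclidean distance 3.6056. For 10 points, brute-force pairwise comparison is shown above. For large n, the divide-and-conquer algorithm (sort by x, recurse on halves, check the dividing strip) achieves O(n log n).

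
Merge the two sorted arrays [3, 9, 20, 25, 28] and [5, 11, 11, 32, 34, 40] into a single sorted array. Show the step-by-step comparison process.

Merging process:

Compare 3 vs 5: take 3 from left. Merged: [3]
Compare 9 vs 5: take 5 from right. Merged: [3, 5]
Compare 9 vs 11: take 9 from left. Merged: [3, 5, 9]
Compare 20 vs 11: take 11 from right. Merged: [3, 5, 9, 11]
Compare 20 vs 11: take 11 from right. Merged: [3, 5, 9, 11, 11]
Compare 20 vs 32: take 20 from left. Merged: [3, 5, 9, 11, 11, 20]
Compare 25 vs 32: take 25 from left. Merged: [3, 5, 9, 11, 11, 20, 25]
Compare 28 vs 32: take 28 from left. Merged: [3, 5, 9, 11, 11, 20, 25, 28]
Append remaining from right: [32, 34, 40]. Merged: [3, 5, 9, 11, 11, 20, 25, 28, 32, 34, 40]

Final merged array: [3, 5, 9, 11, 11, 20, 25, 28, 32, 34, 40]
Total comparisons: 8

The merged array is [3, 5, 9, 11, 11, 20, 25, 28, 32, 34, 40], requiring 8 comparisons. The merge step runs in O(n) time where n is the total number of elements.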